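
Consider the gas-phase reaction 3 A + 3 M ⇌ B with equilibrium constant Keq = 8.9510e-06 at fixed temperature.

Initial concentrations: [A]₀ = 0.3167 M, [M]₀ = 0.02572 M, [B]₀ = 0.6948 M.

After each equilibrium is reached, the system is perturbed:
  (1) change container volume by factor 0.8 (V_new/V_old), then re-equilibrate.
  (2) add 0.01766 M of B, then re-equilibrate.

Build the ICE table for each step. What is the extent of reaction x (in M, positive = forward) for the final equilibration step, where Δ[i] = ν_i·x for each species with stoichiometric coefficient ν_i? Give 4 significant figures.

x = -0.01716 M

Q₀ = 1.2856e+06 vs Keq = 8.9510e-06 ⇒ Q>K, reverse
Step 1:
                    A           M           B
  I            0.3167     0.02572      0.6948
  C             2.081       2.081     -0.6936
  E             2.398       2.107    0.001153
  solve Keq expr → x = -0.6936; check Q = 8.9510e-06
Then change container volume by factor 0.8 (V_new/V_old).
Step 2:
                    A           M           B
  I             2.997       2.633    0.001442
  C         -0.008633   -0.008633    0.002878
  E             2.988       2.625    0.004319
  solve Keq expr → x = 0.002878; check Q = 8.9510e-06
Then add 0.01766 M of B.
Step 3:
                    A           M           B
  I             2.988       2.625     0.02198
  C           0.05148     0.05148    -0.01716
  E              3.04       2.676    0.004819
  solve Keq expr → x = -0.01716; check Q = 8.9510e-06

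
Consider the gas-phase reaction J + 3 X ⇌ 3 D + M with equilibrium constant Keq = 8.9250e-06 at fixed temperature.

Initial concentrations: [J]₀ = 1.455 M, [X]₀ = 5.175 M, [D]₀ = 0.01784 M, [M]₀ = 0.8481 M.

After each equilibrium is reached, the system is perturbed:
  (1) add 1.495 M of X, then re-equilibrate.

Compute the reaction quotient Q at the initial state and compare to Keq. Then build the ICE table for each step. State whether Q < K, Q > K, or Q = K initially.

Q₀ = 2.3880e-08; Q < K (proceeds forward)

Q₀ = 2.3880e-08 vs Keq = 8.9250e-06 ⇒ Q<K, forward
Step 1:
                  J         X         D         M
  init        1.455     5.175   0.01784    0.8481
  Δ        -0.03512   -0.1054    0.1054   0.03512
  eq           1.42      5.07    0.1232    0.8832
  solve Keq expr → x = 0.03512; check Q = 8.9250e-06
Then add 1.495 M of X.
Step 2:
                  J         X         D         M
  init         1.42     6.565    0.1232    0.8832
  Δ        -0.01146  -0.03439   0.03439   0.01146
  eq          1.408      6.53    0.1576    0.8947
  solve Keq expr → x = 0.01146; check Q = 8.9250e-06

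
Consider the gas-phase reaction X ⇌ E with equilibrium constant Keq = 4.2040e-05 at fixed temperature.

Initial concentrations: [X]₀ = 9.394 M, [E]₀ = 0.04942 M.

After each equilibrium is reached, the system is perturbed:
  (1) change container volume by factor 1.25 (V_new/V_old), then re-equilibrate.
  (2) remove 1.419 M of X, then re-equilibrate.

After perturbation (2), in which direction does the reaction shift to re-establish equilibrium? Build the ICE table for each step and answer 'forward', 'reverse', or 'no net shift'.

Direction: reverse

Q₀ = 0.005261 vs Keq = 4.2040e-05 ⇒ Q>K, reverse
Step 1:
                   X          E
  init         9.394    0.04942
  Δ          0.04902   -0.04902
  eq           9.443 3.9698e-04
  solve Keq expr → x = -0.04902; check Q = 4.2040e-05
Then change container volume by factor 1.25 (V_new/V_old).
Step 2:
                   X          E
  init         7.554 3.1759e-04
  Δ                0          0
  eq           7.554 3.1759e-04
  solve Keq expr → x = 0; check Q = 4.2040e-05
Then remove 1.419 M of X.
Step 3:
                   X          E
  init         6.135 3.1759e-04
  Δ       5.9652e-05 -5.9652e-05
  eq           6.135 2.5794e-04
  solve Keq expr → x = -5.9652e-05; check Q = 4.2040e-05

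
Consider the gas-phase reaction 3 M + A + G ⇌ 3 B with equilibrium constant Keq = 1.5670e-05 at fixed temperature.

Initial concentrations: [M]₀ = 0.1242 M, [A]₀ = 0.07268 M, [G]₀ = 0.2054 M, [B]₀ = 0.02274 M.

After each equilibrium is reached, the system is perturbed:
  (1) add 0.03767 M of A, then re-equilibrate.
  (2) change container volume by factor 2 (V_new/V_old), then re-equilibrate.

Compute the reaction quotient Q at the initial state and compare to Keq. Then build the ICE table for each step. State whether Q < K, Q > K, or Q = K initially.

Q₀ = 0.4111; Q > K (proceeds reverse)

Q₀ = 0.4111 vs Keq = 1.5670e-05 ⇒ Q>K, reverse
Step 1:
                    M           A           G           B
  I            0.1242     0.07268      0.2054     0.02274
  C            0.0218    0.007267    0.007267     -0.0218
  E             0.146     0.07995      0.2127  9.3946e-04
  solve Keq expr → x = -0.007267; check Q = 1.5670e-05
Then add 0.03767 M of A.
Step 2:
                    M           A           G           B
  I             0.146      0.1176      0.2127  9.3946e-04
  C       -1.2789e-04 -4.2629e-05 -4.2629e-05  1.2789e-04
  E            0.1459      0.1176      0.2126    0.001067
  solve Keq expr → x = 4.2629e-05; check Q = 1.5670e-05
Then change container volume by factor 2 (V_new/V_old).
Step 3:
                    M           A           G           B
  I           0.07294     0.05879      0.1063  5.3367e-04
  C        1.9638e-04  6.5460e-05  6.5460e-05 -1.9638e-04
  E           0.07313     0.05885      0.1064  3.3729e-04
  solve Keq expr → x = -6.5460e-05; check Q = 1.5670e-05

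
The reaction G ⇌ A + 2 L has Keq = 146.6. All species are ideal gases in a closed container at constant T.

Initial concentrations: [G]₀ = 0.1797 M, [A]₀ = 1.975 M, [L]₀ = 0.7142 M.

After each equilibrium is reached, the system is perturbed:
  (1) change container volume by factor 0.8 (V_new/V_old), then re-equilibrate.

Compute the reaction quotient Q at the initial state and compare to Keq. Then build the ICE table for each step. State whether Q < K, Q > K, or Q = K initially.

Q₀ = 5.606 vs Keq = 146.6 ⇒ Q<K, forward
Step 1:
                   G          A          L
  Initial     0.1797      1.975     0.7142
  Change     -0.1639     0.1639     0.3277
  Equil      0.01584      2.139      1.042
  solve Keq expr → x = 0.1639; check Q = 146.6
Then change container volume by factor 0.8 (V_new/V_old).
Step 2:
                   G          A          L
  Initial     0.0198      2.674      1.302
  Change     0.01007   -0.01007   -0.02015
  Equil      0.02987      2.664      1.282
  solve Keq expr → x = -0.01007; check Q = 146.6

Q₀ = 5.606; Q < K (proceeds forward)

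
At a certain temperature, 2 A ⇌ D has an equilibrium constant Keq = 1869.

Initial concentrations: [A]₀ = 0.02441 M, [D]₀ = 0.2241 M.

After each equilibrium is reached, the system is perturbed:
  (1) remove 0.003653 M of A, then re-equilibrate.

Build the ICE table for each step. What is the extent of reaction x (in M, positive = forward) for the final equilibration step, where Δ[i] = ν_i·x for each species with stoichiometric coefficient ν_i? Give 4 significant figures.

Q₀ = 376.1 vs Keq = 1869 ⇒ Q<K, forward
Step 1:
                    A           D
  init        0.02441      0.2241
  Δ           -0.0133    0.006649
  eq          0.01111      0.2307
  solve Keq expr → x = 0.006649; check Q = 1869
Then remove 0.003653 M of A.
Step 2:
                    A           D
  init       0.007458      0.2307
  Δ          0.003609   -0.001805
  eq          0.01107      0.2289
  solve Keq expr → x = -0.001805; check Q = 1869

x = -0.001805 M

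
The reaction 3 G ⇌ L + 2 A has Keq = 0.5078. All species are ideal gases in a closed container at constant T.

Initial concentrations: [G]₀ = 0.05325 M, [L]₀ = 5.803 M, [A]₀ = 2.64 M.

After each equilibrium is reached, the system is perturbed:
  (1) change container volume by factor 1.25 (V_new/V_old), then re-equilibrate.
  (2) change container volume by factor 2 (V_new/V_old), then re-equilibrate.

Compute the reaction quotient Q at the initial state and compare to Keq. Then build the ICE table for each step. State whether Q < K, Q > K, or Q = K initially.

Q₀ = 2.6786e+05 vs Keq = 0.5078 ⇒ Q>K, reverse
Step 1:
                   G          L          A
  Initial    0.05325      5.803       2.64
  Change       2.272    -0.7574     -1.515
  Equil        2.326      5.046      1.125
  solve Keq expr → x = -0.7574; check Q = 0.5078
Then change container volume by factor 1.25 (V_new/V_old).
Step 2:
                   G          L          A
  Initial       1.86      4.036     0.9001
  Change           0          0          0
  Equil         1.86      4.036     0.9001
  solve Keq expr → x = 0; check Q = 0.5078
Then change container volume by factor 2 (V_new/V_old).
Step 3:
                   G          L          A
  Initial     0.9302      2.018       0.45
  Change           0          0          0
  Equil       0.9302      2.018       0.45
  solve Keq expr → x = 0; check Q = 0.5078

Q₀ = 2.6786e+05; Q > K (proceeds reverse)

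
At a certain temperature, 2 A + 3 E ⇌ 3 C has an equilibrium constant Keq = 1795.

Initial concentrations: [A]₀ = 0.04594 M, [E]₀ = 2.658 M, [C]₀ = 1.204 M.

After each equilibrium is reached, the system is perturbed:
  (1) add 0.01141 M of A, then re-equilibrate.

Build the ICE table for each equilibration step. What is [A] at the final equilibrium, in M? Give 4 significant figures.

Q₀ = 44.04 vs Keq = 1795 ⇒ Q<K, forward
Step 1:
                   A          E          C
  I          0.04594      2.658      1.204
  C         -0.03797   -0.05696    0.05696
  E         0.007967      2.601      1.261
  solve Keq expr → x = 0.01899; check Q = 1795
Then add 0.01141 M of A.
Step 2:
                   A          E          C
  I          0.01938      2.601      1.261
  C         -0.01117   -0.01676    0.01676
  E         0.008206      2.584      1.278
  solve Keq expr → x = 0.005586; check Q = 1795

[A]_eq = 0.008206 M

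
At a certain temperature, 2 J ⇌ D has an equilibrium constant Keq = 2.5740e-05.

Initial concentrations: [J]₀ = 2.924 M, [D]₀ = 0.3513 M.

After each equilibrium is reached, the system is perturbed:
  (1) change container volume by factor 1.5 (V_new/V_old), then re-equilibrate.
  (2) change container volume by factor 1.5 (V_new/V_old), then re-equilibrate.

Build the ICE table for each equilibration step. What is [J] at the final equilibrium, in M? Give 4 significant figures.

[J]_eq = 1.612 M

Q₀ = 0.04109 vs Keq = 2.5740e-05 ⇒ Q>K, reverse
Step 1:
                   J          D
  Initial      2.924     0.3513
  Change      0.7019     -0.351
  Equil        3.626 3.3841e-04
  solve Keq expr → x = -0.351; check Q = 2.5740e-05
Then change container volume by factor 1.5 (V_new/V_old).
Step 2:
                   J          D
  Initial      2.417 2.2561e-04
  Change  1.5037e-04 -7.5184e-05
  Equil        2.417 1.5042e-04
  solve Keq expr → x = -7.5184e-05; check Q = 2.5740e-05
Then change container volume by factor 1.5 (V_new/V_old).
Step 3:
                   J          D
  Initial      1.612 1.0028e-04
  Change  6.6844e-05 -3.3422e-05
  Equil        1.612 6.6861e-05
  solve Keq expr → x = -3.3422e-05; check Q = 2.5740e-05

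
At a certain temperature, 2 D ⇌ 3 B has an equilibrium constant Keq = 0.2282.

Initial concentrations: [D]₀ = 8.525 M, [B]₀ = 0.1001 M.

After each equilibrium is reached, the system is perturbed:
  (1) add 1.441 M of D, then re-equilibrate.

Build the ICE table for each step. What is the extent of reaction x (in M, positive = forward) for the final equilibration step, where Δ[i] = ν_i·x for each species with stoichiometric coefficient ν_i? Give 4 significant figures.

Q₀ = 1.3801e-05 vs Keq = 0.2282 ⇒ Q<K, forward
Step 1:
                  D         B
  Initial     8.525    0.1001
  Change     -1.437     2.155
  Equil       7.088     2.255
  solve Keq expr → x = 0.7183; check Q = 0.2282
Then add 1.441 M of D.
Step 2:
                  D         B
  Initial     8.529     2.255
  Change    -0.1742    0.2612
  Equil       8.355     2.516
  solve Keq expr → x = 0.08708; check Q = 0.2282

x = 0.08708 M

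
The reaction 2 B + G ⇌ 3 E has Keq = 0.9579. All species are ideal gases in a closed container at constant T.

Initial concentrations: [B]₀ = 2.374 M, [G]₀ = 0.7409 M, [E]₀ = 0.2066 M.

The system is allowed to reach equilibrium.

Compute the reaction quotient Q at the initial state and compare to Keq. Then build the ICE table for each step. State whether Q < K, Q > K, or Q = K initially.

Q₀ = 0.002112 vs Keq = 0.9579 ⇒ Q<K, forward
Step 1:
                  B         G         E
  Initial     2.374    0.7409    0.2066
  Change    -0.5969   -0.2985    0.8954
  Equil       1.777    0.4424     1.102
  solve Keq expr → x = 0.2985; check Q = 0.9579

Q₀ = 0.002112; Q < K (proceeds forward)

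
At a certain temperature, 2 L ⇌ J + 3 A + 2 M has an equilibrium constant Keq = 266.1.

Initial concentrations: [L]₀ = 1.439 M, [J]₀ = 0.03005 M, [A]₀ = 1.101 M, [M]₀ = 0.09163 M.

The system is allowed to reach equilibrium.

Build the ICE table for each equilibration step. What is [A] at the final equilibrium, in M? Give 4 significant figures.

Q₀ = 1.6261e-04 vs Keq = 266.1 ⇒ Q<K, forward
Step 1:
                  L         J         A         M
  I           1.439   0.03005     1.101   0.09163
  C          -1.155    0.5775     1.732     1.155
  E          0.2841    0.6075     2.833     1.247
  solve Keq expr → x = 0.5775; check Q = 266.1

[A]_eq = 2.833 M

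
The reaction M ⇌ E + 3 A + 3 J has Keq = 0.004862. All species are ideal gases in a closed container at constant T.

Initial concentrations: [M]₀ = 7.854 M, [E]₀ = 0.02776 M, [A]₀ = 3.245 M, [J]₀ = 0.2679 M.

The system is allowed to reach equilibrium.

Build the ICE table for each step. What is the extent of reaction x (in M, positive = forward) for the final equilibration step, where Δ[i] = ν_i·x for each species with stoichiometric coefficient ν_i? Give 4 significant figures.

Q₀ = 0.002322 vs Keq = 0.004862 ⇒ Q<K, forward
Step 1:
                    M           E           A           J
  Initial       7.854     0.02776       3.245      0.2679
  Change     -0.01143     0.01143     0.03428     0.03428
  Equil         7.843     0.03919       3.279      0.3022
  solve Keq expr → x = 0.01143; check Q = 0.004862

x = 0.01143 M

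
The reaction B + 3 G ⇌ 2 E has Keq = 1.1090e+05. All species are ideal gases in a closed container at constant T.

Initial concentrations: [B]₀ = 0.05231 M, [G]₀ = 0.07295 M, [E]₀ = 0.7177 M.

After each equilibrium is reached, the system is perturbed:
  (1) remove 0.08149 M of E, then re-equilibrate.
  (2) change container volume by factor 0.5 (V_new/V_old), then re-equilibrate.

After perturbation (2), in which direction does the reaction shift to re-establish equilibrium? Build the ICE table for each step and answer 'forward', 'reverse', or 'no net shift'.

Q₀ = 2.5364e+04 vs Keq = 1.1090e+05 ⇒ Q<K, forward
Step 1:
                    B           G           E
  I           0.05231     0.07295      0.7177
  C         -0.008319    -0.02496     0.01664
  E           0.04399     0.04799      0.7343
  solve Keq expr → x = 0.008319; check Q = 1.1090e+05
Then remove 0.08149 M of E.
Step 2:
                    B           G           E
  I           0.04399     0.04799      0.6528
  C         -0.001054   -0.003163    0.002109
  E           0.04294     0.04483       0.655
  solve Keq expr → x = 0.001054; check Q = 1.1090e+05
Then change container volume by factor 0.5 (V_new/V_old).
Step 3:
                    B           G           E
  I           0.08587     0.08966        1.31
  C          -0.01006    -0.03018     0.02012
  E           0.07581     0.05948        1.33
  solve Keq expr → x = 0.01006; check Q = 1.1090e+05

Direction: forward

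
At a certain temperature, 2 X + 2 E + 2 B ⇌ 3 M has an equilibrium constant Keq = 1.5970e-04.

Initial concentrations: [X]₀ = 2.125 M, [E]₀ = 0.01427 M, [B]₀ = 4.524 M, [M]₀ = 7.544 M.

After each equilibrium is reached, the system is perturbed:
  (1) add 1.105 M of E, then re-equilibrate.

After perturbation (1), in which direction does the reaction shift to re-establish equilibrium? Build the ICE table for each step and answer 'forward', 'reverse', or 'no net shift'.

Direction: forward

Q₀ = 2.2814e+04 vs Keq = 1.5970e-04 ⇒ Q>K, reverse
Step 1:
                   X          E          B          M
  Initial      2.125    0.01427      4.524      7.544
  Change       3.829      3.829      3.829     -5.744
  Equil        5.954      3.843      8.353        1.8
  solve Keq expr → x = -1.915; check Q = 1.5970e-04
Then add 1.105 M of E.
Step 2:
                   X          E          B          M
  Initial      5.954      4.948      8.353        1.8
  Change      -0.151     -0.151     -0.151     0.2265
  Equil        5.803      4.797      8.202      2.027
  solve Keq expr → x = 0.07551; check Q = 1.5970e-04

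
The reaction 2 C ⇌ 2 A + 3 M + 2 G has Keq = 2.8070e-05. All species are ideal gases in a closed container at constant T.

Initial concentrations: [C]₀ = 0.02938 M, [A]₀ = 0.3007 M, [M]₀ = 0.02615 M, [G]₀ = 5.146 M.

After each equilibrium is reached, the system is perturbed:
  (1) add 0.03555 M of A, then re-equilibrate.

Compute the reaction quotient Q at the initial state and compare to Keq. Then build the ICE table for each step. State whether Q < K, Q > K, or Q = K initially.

Q₀ = 0.0496 vs Keq = 2.8070e-05 ⇒ Q>K, reverse
Step 1:
                   C          A          M          G
  init       0.02938     0.3007    0.02615      5.146
  Δ          0.01545   -0.01545   -0.02317   -0.01545
  eq         0.04483     0.2853   0.002975      5.131
  solve Keq expr → x = -0.007725; check Q = 2.8070e-05
Then add 0.03555 M of A.
Step 2:
                   C          A          M          G
  init       0.04483     0.3208   0.002975      5.131
  Δ       1.4485e-04 -1.4485e-04 -2.1728e-04 -1.4485e-04
  eq         0.04497     0.3207   0.002758       5.13
  solve Keq expr → x = -7.2426e-05; check Q = 2.8070e-05

Q₀ = 0.0496; Q > K (proceeds reverse)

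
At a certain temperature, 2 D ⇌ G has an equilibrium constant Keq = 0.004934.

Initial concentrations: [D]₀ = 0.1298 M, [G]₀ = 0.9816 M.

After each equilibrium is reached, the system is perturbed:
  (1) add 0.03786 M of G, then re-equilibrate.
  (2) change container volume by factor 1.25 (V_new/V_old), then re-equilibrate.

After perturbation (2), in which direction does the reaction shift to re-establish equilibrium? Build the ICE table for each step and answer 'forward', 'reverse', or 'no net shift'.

Q₀ = 58.26 vs Keq = 0.004934 ⇒ Q>K, reverse
Step 1:
                    D           G
  I            0.1298      0.9816
  C             1.922     -0.9608
  E             2.051     0.02076
  solve Keq expr → x = -0.9608; check Q = 0.004934
Then add 0.03786 M of G.
Step 2:
                    D           G
  I             2.051     0.05862
  C           0.07272    -0.03636
  E             2.124     0.02226
  solve Keq expr → x = -0.03636; check Q = 0.004934
Then change container volume by factor 1.25 (V_new/V_old).
Step 3:
                    D           G
  I             1.699     0.01781
  C          0.006893   -0.003446
  E             1.706     0.01436
  solve Keq expr → x = -0.003446; check Q = 0.004934

Direction: reverse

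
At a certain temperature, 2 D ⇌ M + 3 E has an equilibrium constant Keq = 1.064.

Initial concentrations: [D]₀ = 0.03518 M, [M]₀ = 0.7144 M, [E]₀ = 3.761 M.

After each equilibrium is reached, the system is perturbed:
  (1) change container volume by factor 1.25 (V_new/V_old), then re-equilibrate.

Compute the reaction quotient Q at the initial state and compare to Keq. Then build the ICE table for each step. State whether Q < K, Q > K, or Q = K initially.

Q₀ = 3.0709e+04 vs Keq = 1.064 ⇒ Q>K, reverse
Step 1:
                    D           M           E
  init        0.03518      0.7144       3.761
  Δ             1.117     -0.5586      -1.676
  eq            1.152      0.1558       2.085
  solve Keq expr → x = -0.5586; check Q = 1.064
Then change container volume by factor 1.25 (V_new/V_old).
Step 2:
                    D           M           E
  init         0.9219      0.1247       1.668
  Δ          -0.05244     0.02622     0.07867
  eq           0.8694      0.1509       1.747
  solve Keq expr → x = 0.02622; check Q = 1.064

Q₀ = 3.0709e+04; Q > K (proceeds reverse)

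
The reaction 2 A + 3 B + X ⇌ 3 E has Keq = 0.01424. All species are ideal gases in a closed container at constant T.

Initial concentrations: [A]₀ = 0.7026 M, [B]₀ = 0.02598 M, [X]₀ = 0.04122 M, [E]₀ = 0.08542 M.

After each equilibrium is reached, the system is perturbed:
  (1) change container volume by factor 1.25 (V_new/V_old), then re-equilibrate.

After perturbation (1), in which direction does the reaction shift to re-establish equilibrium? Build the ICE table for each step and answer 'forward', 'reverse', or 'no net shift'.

Direction: reverse

Q₀ = 1747 vs Keq = 0.01424 ⇒ Q>K, reverse
Step 1:
                    A           B           X           E
  init         0.7026     0.02598     0.04122     0.08542
  Δ           0.05135     0.07702     0.02567    -0.07702
  eq           0.7539       0.103     0.06689    0.008396
  solve Keq expr → x = -0.02567; check Q = 0.01424
Then change container volume by factor 1.25 (V_new/V_old).
Step 2:
                    A           B           X           E
  init         0.6032      0.0824     0.05352    0.006716
  Δ        8.2879e-04    0.001243  4.1439e-04   -0.001243
  eq            0.604     0.08365     0.05393    0.005473
  solve Keq expr → x = -4.1439e-04; check Q = 0.01424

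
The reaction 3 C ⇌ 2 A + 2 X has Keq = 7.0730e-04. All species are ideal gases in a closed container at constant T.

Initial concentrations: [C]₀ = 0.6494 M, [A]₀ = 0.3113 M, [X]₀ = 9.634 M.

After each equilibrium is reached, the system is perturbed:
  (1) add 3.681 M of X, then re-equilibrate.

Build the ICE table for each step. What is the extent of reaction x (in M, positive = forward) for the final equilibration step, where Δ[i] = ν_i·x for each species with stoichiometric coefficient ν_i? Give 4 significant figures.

x = -4.7038e-04 M

Q₀ = 32.84 vs Keq = 7.0730e-04 ⇒ Q>K, reverse
Step 1:
                   C          A          X
  Initial     0.6494     0.3113      9.634
  Change      0.4619     -0.308     -0.308
  Equil        1.111   0.003341      9.326
  solve Keq expr → x = -0.154; check Q = 7.0730e-04
Then add 3.681 M of X.
Step 2:
                   C          A          X
  Initial      1.111   0.003341      13.01
  Change    0.001411 -9.4076e-04 -9.4076e-04
  Equil        1.113     0.0024      13.01
  solve Keq expr → x = -4.7038e-04; check Q = 7.0730e-04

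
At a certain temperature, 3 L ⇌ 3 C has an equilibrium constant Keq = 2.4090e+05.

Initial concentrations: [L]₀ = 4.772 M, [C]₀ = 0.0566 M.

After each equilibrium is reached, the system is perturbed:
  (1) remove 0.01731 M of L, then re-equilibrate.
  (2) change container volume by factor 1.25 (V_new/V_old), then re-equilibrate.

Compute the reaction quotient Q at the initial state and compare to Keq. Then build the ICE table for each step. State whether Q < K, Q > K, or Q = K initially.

Q₀ = 1.6686e-06 vs Keq = 2.4090e+05 ⇒ Q<K, forward
Step 1:
                  L         C
  Initial     4.772    0.0566
  Change     -4.696     4.696
  Equil     0.07638     4.752
  solve Keq expr → x = 1.565; check Q = 2.4090e+05
Then remove 0.01731 M of L.
Step 2:
                  L         C
  Initial   0.05907     4.752
  Change    0.01704  -0.01704
  Equil      0.0761     4.735
  solve Keq expr → x = -0.005679; check Q = 2.4090e+05
Then change container volume by factor 1.25 (V_new/V_old).
Step 3:
                  L         C
  Initial   0.06088     3.788
  Change          0         0
  Equil     0.06088     3.788
  solve Keq expr → x = 0; check Q = 2.4090e+05

Q₀ = 1.6686e-06; Q < K (proceeds forward)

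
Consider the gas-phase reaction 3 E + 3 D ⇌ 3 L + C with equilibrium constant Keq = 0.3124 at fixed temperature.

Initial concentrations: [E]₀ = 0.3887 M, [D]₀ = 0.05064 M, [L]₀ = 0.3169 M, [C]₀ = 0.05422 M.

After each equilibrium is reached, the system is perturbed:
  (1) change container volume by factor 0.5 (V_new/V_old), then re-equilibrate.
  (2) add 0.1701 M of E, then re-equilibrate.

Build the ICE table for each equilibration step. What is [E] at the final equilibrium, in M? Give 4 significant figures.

[E]_eq = 1.098 M

Q₀ = 226.3 vs Keq = 0.3124 ⇒ Q>K, reverse
Step 1:
                    E           D           L           C
  I            0.3887     0.05064      0.3169     0.05422
  C            0.1094      0.1094     -0.1094    -0.03648
  E            0.4981      0.1601      0.2075     0.01774
  solve Keq expr → x = -0.03648; check Q = 0.3124
Then change container volume by factor 0.5 (V_new/V_old).
Step 2:
                    E           D           L           C
  I            0.9963      0.3202      0.4149     0.03548
  C          -0.04985    -0.04985     0.04985     0.01662
  E            0.9464      0.2703      0.4648      0.0521
  solve Keq expr → x = 0.01662; check Q = 0.3124
Then add 0.1701 M of E.
Step 3:
                    E           D           L           C
  I             1.117      0.2703      0.4648      0.0521
  C          -0.01865    -0.01865     0.01865    0.006218
  E             1.098      0.2517      0.4834     0.05832
  solve Keq expr → x = 0.006218; check Q = 0.3124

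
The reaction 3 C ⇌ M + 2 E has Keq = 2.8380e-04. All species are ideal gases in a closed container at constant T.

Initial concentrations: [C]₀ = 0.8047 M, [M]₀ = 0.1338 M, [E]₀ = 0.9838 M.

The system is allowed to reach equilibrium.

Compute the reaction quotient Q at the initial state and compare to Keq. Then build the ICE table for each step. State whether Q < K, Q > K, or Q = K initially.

Q₀ = 0.2485 vs Keq = 2.8380e-04 ⇒ Q>K, reverse
Step 1:
                    C           M           E
  init         0.8047      0.1338      0.9838
  Δ            0.3985     -0.1328     -0.2657
  eq            1.203  9.5865e-04      0.7181
  solve Keq expr → x = -0.1328; check Q = 2.8380e-04

Q₀ = 0.2485; Q > K (proceeds reverse)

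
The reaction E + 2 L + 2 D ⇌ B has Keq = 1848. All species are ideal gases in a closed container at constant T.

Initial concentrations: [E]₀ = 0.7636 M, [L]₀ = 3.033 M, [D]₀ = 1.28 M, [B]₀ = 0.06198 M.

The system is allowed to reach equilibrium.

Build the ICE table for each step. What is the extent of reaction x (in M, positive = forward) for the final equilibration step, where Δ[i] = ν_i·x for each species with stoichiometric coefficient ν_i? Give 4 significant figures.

Q₀ = 0.005385 vs Keq = 1848 ⇒ Q<K, forward
Step 1:
                    E           L           D           B
  I            0.7636       3.033        1.28     0.06198
  C           -0.6254      -1.251      -1.251      0.6254
  E            0.1382       1.782     0.02912      0.6874
  solve Keq expr → x = 0.6254; check Q = 1848

x = 0.6254 M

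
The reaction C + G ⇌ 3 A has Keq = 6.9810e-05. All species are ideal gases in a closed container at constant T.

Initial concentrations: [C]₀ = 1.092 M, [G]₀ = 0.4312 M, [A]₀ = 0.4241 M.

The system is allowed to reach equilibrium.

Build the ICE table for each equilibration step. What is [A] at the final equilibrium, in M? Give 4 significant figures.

Q₀ = 0.162 vs Keq = 6.9810e-05 ⇒ Q>K, reverse
Step 1:
                   C          G          A
  init         1.092     0.4312     0.4241
  Δ           0.1293     0.1293    -0.3878
  eq           1.221     0.5605    0.03629
  solve Keq expr → x = -0.1293; check Q = 6.9810e-05

[A]_eq = 0.03629 M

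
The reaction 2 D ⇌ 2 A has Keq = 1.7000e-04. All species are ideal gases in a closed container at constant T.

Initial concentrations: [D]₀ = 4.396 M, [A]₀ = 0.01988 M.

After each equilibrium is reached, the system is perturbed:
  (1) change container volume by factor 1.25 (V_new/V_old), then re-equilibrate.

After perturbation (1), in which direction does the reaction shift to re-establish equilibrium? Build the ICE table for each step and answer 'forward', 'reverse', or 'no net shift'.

Direction: no net shift

Q₀ = 2.0451e-05 vs Keq = 1.7000e-04 ⇒ Q<K, forward
Step 1:
                   D          A
  Initial      4.396    0.01988
  Change    -0.03695    0.03695
  Equil        4.359    0.05683
  solve Keq expr → x = 0.01848; check Q = 1.7000e-04
Then change container volume by factor 1.25 (V_new/V_old).
Step 2:
                   D          A
  Initial      3.487    0.04547
  Change           0          0
  Equil        3.487    0.04547
  solve Keq expr → x = 0; check Q = 1.7000e-04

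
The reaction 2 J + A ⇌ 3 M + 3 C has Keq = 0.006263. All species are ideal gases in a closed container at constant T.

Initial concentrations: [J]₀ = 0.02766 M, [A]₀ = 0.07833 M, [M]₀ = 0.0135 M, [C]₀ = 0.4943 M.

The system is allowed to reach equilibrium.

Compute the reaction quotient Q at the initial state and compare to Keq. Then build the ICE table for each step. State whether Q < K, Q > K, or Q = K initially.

Q₀ = 0.004958; Q < K (proceeds forward)

Q₀ = 0.004958 vs Keq = 0.006263 ⇒ Q<K, forward
Step 1:
                   J          A          M          C
  init       0.02766    0.07833     0.0135     0.4943
  Δ       -5.6721e-04 -2.8361e-04 8.5082e-04 8.5082e-04
  eq         0.02709    0.07805    0.01435     0.4952
  solve Keq expr → x = 2.8361e-04; check Q = 0.006263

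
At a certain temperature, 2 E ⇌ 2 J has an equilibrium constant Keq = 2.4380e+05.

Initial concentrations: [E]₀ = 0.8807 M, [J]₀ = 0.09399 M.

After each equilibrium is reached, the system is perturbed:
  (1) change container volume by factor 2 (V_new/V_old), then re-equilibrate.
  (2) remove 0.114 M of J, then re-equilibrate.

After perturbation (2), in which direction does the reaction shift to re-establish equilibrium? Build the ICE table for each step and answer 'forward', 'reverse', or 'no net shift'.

Direction: forward

Q₀ = 0.01139 vs Keq = 2.4380e+05 ⇒ Q<K, forward
Step 1:
                   E          J
  Initial     0.8807    0.09399
  Change     -0.8787     0.8787
  Equil      0.00197     0.9727
  solve Keq expr → x = 0.4394; check Q = 2.4380e+05
Then change container volume by factor 2 (V_new/V_old).
Step 2:
                   E          J
  Initial 9.8501e-04     0.4864
  Change           0          0
  Equil   9.8501e-04     0.4864
  solve Keq expr → x = 0; check Q = 2.4380e+05
Then remove 0.114 M of J.
Step 3:
                   E          J
  Initial 9.8501e-04     0.3724
  Change  -2.3041e-04 2.3041e-04
  Equil   7.5460e-04     0.3726
  solve Keq expr → x = 1.1521e-04; check Q = 2.4380e+05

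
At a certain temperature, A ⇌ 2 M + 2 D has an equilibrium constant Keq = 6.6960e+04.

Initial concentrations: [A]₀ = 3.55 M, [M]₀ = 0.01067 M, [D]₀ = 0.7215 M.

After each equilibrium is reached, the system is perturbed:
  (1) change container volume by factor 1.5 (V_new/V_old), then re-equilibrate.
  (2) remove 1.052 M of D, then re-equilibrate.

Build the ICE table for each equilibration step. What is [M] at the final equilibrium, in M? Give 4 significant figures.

[M]_eq = 4.729 M

Q₀ = 1.6694e-05 vs Keq = 6.6960e+04 ⇒ Q<K, forward
Step 1:
                  A         M         D
  Initial      3.55   0.01067    0.7215
  Change     -3.506     7.012     7.012
  Equil     0.04405     7.023     7.733
  solve Keq expr → x = 3.506; check Q = 6.6960e+04
Then change container volume by factor 1.5 (V_new/V_old).
Step 2:
                  A         M         D
  Initial   0.02936     4.682     5.156
  Change   -0.02037   0.04074   0.04074
  Equil    0.008993     4.722     5.196
  solve Keq expr → x = 0.02037; check Q = 6.6960e+04
Then remove 1.052 M of D.
Step 3:
                  A         M         D
  Initial  0.008993     4.722     4.144
  Change  -0.003239  0.006478  0.006478
  Equil    0.005754     4.729     4.151
  solve Keq expr → x = 0.003239; check Q = 6.6960e+04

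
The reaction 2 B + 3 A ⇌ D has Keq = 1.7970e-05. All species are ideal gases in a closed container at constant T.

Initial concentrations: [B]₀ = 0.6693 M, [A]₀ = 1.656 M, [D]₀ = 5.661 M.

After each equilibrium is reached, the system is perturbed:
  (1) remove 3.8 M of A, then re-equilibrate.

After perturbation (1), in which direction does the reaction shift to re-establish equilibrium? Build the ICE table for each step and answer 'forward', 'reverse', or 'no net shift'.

Q₀ = 2.783 vs Keq = 1.7970e-05 ⇒ Q>K, reverse
Step 1:
                   B          A          D
  I           0.6693      1.656      5.661
  C             7.15      10.73     -3.575
  E             7.82      12.38      2.086
  solve Keq expr → x = -3.575; check Q = 1.7970e-05
Then remove 3.8 M of A.
Step 2:
                   B          A          D
  I             7.82      8.582      2.086
  C            1.103      1.654    -0.5514
  E            8.923      10.24      1.534
  solve Keq expr → x = -0.5514; check Q = 1.7970e-05

Direction: reverse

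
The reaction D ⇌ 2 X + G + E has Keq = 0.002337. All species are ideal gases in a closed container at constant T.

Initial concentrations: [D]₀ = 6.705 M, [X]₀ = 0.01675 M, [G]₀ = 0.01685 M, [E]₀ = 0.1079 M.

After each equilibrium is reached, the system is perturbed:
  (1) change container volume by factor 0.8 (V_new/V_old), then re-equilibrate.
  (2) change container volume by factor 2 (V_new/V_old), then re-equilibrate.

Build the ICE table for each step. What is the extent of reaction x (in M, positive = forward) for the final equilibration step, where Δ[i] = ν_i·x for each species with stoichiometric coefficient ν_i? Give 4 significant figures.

x = 0.08754 M

Q₀ = 7.6077e-08 vs Keq = 0.002337 ⇒ Q<K, forward
Step 1:
                   D          X          G          E
  I            6.705    0.01675    0.01685     0.1079
  C          -0.2159     0.4318     0.2159     0.2159
  E            6.489     0.4486     0.2328     0.3238
  solve Keq expr → x = 0.2159; check Q = 0.002337
Then change container volume by factor 0.8 (V_new/V_old).
Step 2:
                   D          X          G          E
  I            8.111     0.5607     0.2909     0.4048
  C          0.04681   -0.09362   -0.04681   -0.04681
  E            8.158     0.4671     0.2441     0.3579
  solve Keq expr → x = -0.04681; check Q = 0.002337
Then change container volume by factor 2 (V_new/V_old).
Step 3:
                   D          X          G          E
  I            4.079     0.2335     0.1221      0.179
  C         -0.08754     0.1751    0.08754    0.08754
  E            3.992     0.4086     0.2096     0.2665
  solve Keq expr → x = 0.08754; check Q = 0.002337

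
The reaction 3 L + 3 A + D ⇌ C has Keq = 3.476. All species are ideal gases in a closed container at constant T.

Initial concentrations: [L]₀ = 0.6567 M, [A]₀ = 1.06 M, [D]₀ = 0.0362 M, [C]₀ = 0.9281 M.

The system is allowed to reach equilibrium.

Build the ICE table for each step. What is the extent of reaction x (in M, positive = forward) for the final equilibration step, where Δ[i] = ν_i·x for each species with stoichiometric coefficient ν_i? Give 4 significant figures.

x = -0.09079 M

Q₀ = 76.01 vs Keq = 3.476 ⇒ Q>K, reverse
Step 1:
                    L           A           D           C
  I            0.6567        1.06      0.0362      0.9281
  C            0.2724      0.2724     0.09079    -0.09079
  E            0.9291       1.332       0.127      0.8373
  solve Keq expr → x = -0.09079; check Q = 3.476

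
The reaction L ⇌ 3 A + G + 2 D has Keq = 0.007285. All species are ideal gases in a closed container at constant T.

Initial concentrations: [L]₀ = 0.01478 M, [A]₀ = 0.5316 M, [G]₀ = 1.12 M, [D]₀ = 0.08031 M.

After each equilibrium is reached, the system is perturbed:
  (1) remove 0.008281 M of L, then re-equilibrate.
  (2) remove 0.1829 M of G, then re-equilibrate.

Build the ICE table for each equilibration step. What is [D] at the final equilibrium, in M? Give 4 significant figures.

Q₀ = 0.07342 vs Keq = 0.007285 ⇒ Q>K, reverse
Step 1:
                   L          A          G          D
  I          0.01478     0.5316       1.12    0.08031
  C          0.01791   -0.05372   -0.01791   -0.03581
  E          0.03269     0.4779      1.102     0.0445
  solve Keq expr → x = -0.01791; check Q = 0.007285
Then remove 0.008281 M of L.
Step 2:
                   L          A          G          D
  I          0.02441     0.4779      1.102     0.0445
  C         0.001906  -0.005718  -0.001906  -0.003812
  E          0.02631     0.4722        1.1    0.04068
  solve Keq expr → x = -0.001906; check Q = 0.007285
Then remove 0.1829 M of G.
Step 3:
                   L          A          G          D
  I          0.02631     0.4722     0.9173    0.04068
  C        -0.001176   0.003529   0.001176   0.002353
  E          0.02514     0.4757     0.9185    0.04304
  solve Keq expr → x = 0.001176; check Q = 0.007285

[D]_eq = 0.04304 M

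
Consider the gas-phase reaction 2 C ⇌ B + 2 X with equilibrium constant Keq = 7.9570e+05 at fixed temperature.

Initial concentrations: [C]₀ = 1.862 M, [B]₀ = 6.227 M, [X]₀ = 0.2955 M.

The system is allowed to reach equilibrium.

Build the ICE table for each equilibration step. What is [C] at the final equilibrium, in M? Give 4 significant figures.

Q₀ = 0.1568 vs Keq = 7.9570e+05 ⇒ Q<K, forward
Step 1:
                   C          B          X
  init         1.862      6.227     0.2955
  Δ           -1.856     0.9278      1.856
  eq         0.00645      7.155      2.151
  solve Keq expr → x = 0.9278; check Q = 7.9570e+05

[C]_eq = 0.00645 M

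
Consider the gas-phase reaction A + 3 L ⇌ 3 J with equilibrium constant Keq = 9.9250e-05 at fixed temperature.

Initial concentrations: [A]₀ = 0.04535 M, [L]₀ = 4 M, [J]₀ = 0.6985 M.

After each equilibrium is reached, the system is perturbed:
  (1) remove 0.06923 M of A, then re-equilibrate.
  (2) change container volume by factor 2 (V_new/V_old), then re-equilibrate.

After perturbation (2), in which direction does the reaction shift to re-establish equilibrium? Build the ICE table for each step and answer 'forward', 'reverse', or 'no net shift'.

Q₀ = 0.1174 vs Keq = 9.9250e-05 ⇒ Q>K, reverse
Step 1:
                   A          L          J
  I          0.04535          4     0.6985
  C           0.1893      0.568     -0.568
  E           0.2347      4.568     0.1305
  solve Keq expr → x = -0.1893; check Q = 9.9250e-05
Then remove 0.06923 M of A.
Step 2:
                   A          L          J
  I           0.1655      4.568     0.1305
  C         0.004336    0.01301   -0.01301
  E           0.1698      4.581     0.1175
  solve Keq expr → x = -0.004336; check Q = 9.9250e-05
Then change container volume by factor 2 (V_new/V_old).
Step 3:
                   A          L          J
  I           0.0849      2.291    0.05873
  C         0.003737    0.01121   -0.01121
  E          0.08864      2.302    0.04752
  solve Keq expr → x = -0.003737; check Q = 9.9250e-05

Direction: reverse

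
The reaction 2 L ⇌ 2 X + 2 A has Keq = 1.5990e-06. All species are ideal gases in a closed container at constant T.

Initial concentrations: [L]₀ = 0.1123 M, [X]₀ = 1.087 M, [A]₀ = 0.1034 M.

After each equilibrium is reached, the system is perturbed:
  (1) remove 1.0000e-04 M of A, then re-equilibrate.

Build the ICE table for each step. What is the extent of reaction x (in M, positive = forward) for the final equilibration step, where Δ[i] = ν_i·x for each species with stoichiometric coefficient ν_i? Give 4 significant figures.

x = 4.9922e-05 M

Q₀ = 1.002 vs Keq = 1.5990e-06 ⇒ Q>K, reverse
Step 1:
                  L         X         A
  init       0.1123     1.087    0.1034
  Δ          0.1031   -0.1031   -0.1031
  eq         0.2154    0.9839 2.7687e-04
  solve Keq expr → x = -0.05156; check Q = 1.5990e-06
Then remove 1.0000e-04 M of A.
Step 2:
                  L         X         A
  init       0.2154    0.9839 1.7687e-04
  Δ       -9.9844e-05 9.9844e-05 9.9844e-05
  eq         0.2153     0.984 2.7671e-04
  solve Keq expr → x = 4.9922e-05; check Q = 1.5990e-06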